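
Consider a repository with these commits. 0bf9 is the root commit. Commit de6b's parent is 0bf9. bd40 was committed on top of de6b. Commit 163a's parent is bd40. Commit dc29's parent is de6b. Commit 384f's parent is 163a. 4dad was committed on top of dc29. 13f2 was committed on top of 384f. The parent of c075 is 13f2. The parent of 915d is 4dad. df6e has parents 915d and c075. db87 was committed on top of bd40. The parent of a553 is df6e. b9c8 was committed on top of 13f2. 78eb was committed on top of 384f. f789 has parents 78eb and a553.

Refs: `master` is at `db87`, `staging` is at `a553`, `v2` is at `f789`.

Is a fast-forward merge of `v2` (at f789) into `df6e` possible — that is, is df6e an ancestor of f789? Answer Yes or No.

A fast-forward from df6e to f789 is possible iff df6e is an ancestor of f789.
Ancestors of f789: {0bf9, 13f2, 163a, 384f, 4dad, 78eb, 915d, a553, bd40, c075, dc29, de6b, df6e, f789}.
df6e is among them, so fast-forward is possible.

Yes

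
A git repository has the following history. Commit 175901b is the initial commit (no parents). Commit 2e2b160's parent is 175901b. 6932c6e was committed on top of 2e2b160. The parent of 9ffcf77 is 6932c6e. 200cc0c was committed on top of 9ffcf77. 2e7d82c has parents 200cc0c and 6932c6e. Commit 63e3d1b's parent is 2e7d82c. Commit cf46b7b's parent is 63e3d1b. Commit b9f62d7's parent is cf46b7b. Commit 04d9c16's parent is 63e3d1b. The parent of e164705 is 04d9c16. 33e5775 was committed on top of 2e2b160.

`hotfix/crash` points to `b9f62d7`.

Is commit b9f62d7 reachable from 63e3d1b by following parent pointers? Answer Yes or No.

Ancestors of 63e3d1b: {175901b, 200cc0c, 2e2b160, 2e7d82c, 63e3d1b, 6932c6e, 9ffcf77}.
b9f62d7 is not in that set, so it is not an ancestor of 63e3d1b.

No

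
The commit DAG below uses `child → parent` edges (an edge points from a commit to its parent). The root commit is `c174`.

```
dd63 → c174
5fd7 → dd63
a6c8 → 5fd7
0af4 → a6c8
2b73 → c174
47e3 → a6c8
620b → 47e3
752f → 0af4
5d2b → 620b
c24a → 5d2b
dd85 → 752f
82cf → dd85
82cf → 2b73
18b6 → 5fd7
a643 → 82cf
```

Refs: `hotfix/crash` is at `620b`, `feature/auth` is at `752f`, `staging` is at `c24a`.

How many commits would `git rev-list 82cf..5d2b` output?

3

Reachable from 5d2b: {47e3, 5d2b, 5fd7, 620b, a6c8, c174, dd63}.
Reachable from 82cf: {0af4, 2b73, 5fd7, 752f, 82cf, a6c8, c174, dd63, dd85}.
In 5d2b's history but not 82cf's: {47e3, 5d2b, 620b} — 3 commits.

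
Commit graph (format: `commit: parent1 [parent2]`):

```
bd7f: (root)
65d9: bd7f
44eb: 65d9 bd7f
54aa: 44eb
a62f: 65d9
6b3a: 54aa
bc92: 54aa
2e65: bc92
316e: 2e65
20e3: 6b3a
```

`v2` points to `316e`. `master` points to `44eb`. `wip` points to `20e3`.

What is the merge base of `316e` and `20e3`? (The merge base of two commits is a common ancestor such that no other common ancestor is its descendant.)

Ancestors of 316e: {2e65, 316e, 44eb, 54aa, 65d9, bc92, bd7f}.
Ancestors of 20e3: {20e3, 44eb, 54aa, 65d9, 6b3a, bd7f}.
Common ancestors: {44eb, 54aa, 65d9, bd7f}.
Among these, 54aa is not an ancestor of any other common ancestor — it is the merge base.

54aa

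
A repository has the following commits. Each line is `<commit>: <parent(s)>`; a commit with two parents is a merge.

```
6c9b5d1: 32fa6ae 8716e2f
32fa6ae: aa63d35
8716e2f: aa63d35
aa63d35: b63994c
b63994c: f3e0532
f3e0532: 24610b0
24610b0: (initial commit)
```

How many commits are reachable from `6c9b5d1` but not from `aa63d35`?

Reachable from 6c9b5d1: {24610b0, 32fa6ae, 6c9b5d1, 8716e2f, aa63d35, b63994c, f3e0532}.
Reachable from aa63d35: {24610b0, aa63d35, b63994c, f3e0532}.
In 6c9b5d1's history but not aa63d35's: {32fa6ae, 6c9b5d1, 8716e2f} — 3 commits.

3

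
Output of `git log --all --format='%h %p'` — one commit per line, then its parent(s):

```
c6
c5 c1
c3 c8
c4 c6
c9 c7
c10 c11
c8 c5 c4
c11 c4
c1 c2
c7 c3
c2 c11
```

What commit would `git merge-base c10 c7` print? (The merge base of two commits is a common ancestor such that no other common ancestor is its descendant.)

c11

Ancestors of c10: {c10, c11, c4, c6}.
Ancestors of c7: {c1, c11, c2, c3, c4, c5, c6, c7, c8}.
Common ancestors: {c11, c4, c6}.
Among these, c11 is not an ancestor of any other common ancestor — it is the merge base.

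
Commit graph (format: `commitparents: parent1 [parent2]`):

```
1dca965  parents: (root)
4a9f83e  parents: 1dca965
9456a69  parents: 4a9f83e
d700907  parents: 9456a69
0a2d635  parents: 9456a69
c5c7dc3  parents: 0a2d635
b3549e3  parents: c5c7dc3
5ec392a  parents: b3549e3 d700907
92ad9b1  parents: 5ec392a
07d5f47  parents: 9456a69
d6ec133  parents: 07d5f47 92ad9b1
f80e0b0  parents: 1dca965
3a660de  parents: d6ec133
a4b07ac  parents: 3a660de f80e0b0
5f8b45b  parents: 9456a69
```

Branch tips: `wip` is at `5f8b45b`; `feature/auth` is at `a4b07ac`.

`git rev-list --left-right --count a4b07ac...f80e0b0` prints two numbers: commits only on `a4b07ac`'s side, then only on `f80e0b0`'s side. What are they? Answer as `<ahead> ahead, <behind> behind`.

12 ahead, 0 behind

Reachable from a4b07ac: {07d5f47, 0a2d635, 1dca965, 3a660de, 4a9f83e, 5ec392a, 92ad9b1, 9456a69, a4b07ac, b3549e3, c5c7dc3, d6ec133, d700907, f80e0b0}.
Reachable from f80e0b0: {1dca965, f80e0b0}.
Only in a4b07ac's history (ahead): {07d5f47, 0a2d635, 3a660de, 4a9f83e, 5ec392a, 92ad9b1, 9456a69, a4b07ac, b3549e3, c5c7dc3, d6ec133, d700907} — 12.
Only in f80e0b0's history (behind): {} — 0.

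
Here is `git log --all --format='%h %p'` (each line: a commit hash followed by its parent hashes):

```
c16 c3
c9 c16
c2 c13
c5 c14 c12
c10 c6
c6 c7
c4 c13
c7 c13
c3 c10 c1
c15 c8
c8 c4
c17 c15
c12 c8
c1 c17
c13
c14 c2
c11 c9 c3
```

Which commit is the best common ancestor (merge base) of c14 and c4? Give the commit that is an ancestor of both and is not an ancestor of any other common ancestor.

c13

Ancestors of c14: {c13, c14, c2}.
Ancestors of c4: {c13, c4}.
Common ancestors: {c13}.
The only common ancestor is c13, so it is the merge base.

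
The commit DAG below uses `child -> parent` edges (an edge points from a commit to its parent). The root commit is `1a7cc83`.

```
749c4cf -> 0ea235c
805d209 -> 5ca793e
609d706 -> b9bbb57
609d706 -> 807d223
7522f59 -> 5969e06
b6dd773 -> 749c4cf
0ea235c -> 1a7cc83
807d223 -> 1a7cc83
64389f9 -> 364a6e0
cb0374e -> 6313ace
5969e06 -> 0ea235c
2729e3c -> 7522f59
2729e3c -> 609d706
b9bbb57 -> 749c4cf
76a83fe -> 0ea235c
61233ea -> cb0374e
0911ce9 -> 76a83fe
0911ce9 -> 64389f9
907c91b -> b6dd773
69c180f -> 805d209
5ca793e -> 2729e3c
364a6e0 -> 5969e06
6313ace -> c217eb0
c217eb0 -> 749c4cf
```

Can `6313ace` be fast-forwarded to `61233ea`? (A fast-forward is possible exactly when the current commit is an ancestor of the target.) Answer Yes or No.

Yes

A fast-forward from 6313ace to 61233ea is possible iff 6313ace is an ancestor of 61233ea.
Ancestors of 61233ea: {0ea235c, 1a7cc83, 61233ea, 6313ace, 749c4cf, c217eb0, cb0374e}.
6313ace is among them, so fast-forward is possible.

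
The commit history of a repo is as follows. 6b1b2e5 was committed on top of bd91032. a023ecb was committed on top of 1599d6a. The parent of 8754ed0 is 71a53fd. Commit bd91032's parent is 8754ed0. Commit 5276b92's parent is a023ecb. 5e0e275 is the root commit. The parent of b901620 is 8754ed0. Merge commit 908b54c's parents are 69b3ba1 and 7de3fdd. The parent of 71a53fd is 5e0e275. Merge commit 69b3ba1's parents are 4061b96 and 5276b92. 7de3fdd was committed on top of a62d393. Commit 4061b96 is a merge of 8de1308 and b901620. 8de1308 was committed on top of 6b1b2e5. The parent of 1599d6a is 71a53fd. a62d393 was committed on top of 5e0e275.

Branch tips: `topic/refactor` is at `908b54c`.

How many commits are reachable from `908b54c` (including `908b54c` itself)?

15

Walking parent pointers from 908b54c: reachable set = {1599d6a, 4061b96, 5276b92, 5e0e275, 69b3ba1, 6b1b2e5, 71a53fd, 7de3fdd, 8754ed0, 8de1308, 908b54c, a023ecb, a62d393, b901620, bd91032}.
That is 15 commits.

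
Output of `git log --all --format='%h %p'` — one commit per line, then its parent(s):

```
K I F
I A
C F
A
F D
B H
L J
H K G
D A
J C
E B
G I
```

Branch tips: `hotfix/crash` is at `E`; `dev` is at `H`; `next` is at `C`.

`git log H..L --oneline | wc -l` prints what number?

Reachable from L: {A, C, D, F, J, L}.
Reachable from H: {A, D, F, G, H, I, K}.
In L's history but not H's: {C, J, L} — 3 commits.

3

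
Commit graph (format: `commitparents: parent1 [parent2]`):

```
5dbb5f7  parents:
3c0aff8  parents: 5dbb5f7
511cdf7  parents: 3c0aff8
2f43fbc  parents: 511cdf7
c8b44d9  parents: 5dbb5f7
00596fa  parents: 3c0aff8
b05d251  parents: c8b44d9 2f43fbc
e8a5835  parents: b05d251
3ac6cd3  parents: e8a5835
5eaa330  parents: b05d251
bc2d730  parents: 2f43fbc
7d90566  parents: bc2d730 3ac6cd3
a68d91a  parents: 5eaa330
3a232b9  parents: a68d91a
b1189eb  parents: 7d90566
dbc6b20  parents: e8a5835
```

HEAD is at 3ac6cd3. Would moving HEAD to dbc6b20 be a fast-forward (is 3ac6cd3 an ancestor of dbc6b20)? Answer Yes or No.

No

A fast-forward from 3ac6cd3 to dbc6b20 is possible iff 3ac6cd3 is an ancestor of dbc6b20.
Ancestors of dbc6b20: {2f43fbc, 3c0aff8, 511cdf7, 5dbb5f7, b05d251, c8b44d9, dbc6b20, e8a5835}.
3ac6cd3 is not among them, so fast-forward is not possible.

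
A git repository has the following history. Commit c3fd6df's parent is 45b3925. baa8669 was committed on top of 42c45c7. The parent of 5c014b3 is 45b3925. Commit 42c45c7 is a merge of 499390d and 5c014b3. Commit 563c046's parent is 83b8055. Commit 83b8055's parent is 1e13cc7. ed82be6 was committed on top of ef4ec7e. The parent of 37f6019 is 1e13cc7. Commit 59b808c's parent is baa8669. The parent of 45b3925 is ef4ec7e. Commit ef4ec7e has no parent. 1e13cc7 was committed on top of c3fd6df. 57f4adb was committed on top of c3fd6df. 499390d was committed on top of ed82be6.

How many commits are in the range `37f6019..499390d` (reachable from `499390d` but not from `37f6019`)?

Reachable from 499390d: {499390d, ed82be6, ef4ec7e}.
Reachable from 37f6019: {1e13cc7, 37f6019, 45b3925, c3fd6df, ef4ec7e}.
In 499390d's history but not 37f6019's: {499390d, ed82be6} — 2 commits.

2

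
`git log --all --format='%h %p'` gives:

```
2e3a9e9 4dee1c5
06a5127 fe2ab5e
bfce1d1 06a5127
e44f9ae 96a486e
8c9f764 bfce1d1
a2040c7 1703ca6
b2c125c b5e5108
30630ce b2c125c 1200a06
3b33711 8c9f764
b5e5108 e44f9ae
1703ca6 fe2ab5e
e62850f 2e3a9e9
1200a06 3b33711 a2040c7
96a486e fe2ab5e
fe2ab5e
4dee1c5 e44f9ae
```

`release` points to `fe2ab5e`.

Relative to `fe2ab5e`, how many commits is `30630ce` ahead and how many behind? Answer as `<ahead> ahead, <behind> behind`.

Reachable from 30630ce: {06a5127, 1200a06, 1703ca6, 30630ce, 3b33711, 8c9f764, 96a486e, a2040c7, b2c125c, b5e5108, bfce1d1, e44f9ae, fe2ab5e}.
Reachable from fe2ab5e: {fe2ab5e}.
Only in 30630ce's history (ahead): {06a5127, 1200a06, 1703ca6, 30630ce, 3b33711, 8c9f764, 96a486e, a2040c7, b2c125c, b5e5108, bfce1d1, e44f9ae} — 12.
Only in fe2ab5e's history (behind): {} — 0.

12 ahead, 0 behind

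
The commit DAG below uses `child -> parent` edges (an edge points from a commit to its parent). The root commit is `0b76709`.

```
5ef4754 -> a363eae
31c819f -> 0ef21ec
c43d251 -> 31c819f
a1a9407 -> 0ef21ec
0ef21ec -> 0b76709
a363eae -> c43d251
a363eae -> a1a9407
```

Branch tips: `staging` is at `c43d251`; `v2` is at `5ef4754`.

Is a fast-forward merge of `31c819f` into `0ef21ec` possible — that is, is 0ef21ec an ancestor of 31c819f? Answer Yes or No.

Yes

A fast-forward from 0ef21ec to 31c819f is possible iff 0ef21ec is an ancestor of 31c819f.
Ancestors of 31c819f: {0b76709, 0ef21ec, 31c819f}.
0ef21ec is among them, so fast-forward is possible.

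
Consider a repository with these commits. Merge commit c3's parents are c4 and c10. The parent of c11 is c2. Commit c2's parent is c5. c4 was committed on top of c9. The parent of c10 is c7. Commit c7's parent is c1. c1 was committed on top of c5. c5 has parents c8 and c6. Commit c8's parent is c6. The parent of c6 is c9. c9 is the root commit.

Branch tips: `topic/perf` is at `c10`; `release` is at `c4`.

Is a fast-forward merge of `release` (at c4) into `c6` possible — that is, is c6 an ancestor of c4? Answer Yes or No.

A fast-forward from c6 to c4 is possible iff c6 is an ancestor of c4.
Ancestors of c4: {c4, c9}.
c6 is not among them, so fast-forward is not possible.

No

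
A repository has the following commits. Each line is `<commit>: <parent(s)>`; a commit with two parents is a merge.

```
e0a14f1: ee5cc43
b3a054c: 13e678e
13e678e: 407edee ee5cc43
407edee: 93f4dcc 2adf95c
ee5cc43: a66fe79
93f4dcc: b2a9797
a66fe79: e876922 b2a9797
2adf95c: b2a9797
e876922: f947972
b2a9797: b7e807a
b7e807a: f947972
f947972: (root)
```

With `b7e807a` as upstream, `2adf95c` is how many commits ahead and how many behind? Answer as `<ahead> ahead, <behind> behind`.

Reachable from 2adf95c: {2adf95c, b2a9797, b7e807a, f947972}.
Reachable from b7e807a: {b7e807a, f947972}.
Only in 2adf95c's history (ahead): {2adf95c, b2a9797} — 2.
Only in b7e807a's history (behind): {} — 0.

2 ahead, 0 behind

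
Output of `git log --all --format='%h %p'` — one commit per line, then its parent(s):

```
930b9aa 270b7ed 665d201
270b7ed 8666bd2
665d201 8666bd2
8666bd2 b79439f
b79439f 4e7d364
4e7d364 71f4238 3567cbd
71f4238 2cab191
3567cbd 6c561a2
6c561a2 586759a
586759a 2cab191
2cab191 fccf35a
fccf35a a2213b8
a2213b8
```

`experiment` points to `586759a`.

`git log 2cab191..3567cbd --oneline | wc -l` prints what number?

Reachable from 3567cbd: {2cab191, 3567cbd, 586759a, 6c561a2, a2213b8, fccf35a}.
Reachable from 2cab191: {2cab191, a2213b8, fccf35a}.
In 3567cbd's history but not 2cab191's: {3567cbd, 586759a, 6c561a2} — 3 commits.

3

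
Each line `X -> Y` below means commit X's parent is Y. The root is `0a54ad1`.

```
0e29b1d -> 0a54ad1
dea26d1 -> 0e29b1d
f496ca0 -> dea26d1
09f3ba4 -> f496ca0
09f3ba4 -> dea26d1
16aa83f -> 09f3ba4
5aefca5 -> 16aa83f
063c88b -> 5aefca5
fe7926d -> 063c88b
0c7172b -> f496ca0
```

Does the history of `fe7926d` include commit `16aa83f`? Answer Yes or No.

Yes

Ancestors of fe7926d (commits reachable by following parents): {063c88b, 09f3ba4, 0a54ad1, 0e29b1d, 16aa83f, 5aefca5, dea26d1, f496ca0, fe7926d}.
16aa83f is in that set, so it is an ancestor of fe7926d.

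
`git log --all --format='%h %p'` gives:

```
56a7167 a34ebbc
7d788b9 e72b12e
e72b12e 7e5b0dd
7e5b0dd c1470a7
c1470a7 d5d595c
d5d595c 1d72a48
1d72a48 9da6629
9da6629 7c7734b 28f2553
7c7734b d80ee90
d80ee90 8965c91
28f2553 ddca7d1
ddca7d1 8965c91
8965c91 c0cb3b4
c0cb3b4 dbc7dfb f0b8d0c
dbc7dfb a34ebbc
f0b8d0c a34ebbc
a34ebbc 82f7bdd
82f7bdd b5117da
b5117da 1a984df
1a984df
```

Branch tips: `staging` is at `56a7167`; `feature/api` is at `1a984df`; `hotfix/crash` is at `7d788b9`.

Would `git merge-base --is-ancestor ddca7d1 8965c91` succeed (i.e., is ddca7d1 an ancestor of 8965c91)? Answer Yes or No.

No

Ancestors of 8965c91: {1a984df, 82f7bdd, 8965c91, a34ebbc, b5117da, c0cb3b4, dbc7dfb, f0b8d0c}.
ddca7d1 is not in that set, so it is not an ancestor of 8965c91.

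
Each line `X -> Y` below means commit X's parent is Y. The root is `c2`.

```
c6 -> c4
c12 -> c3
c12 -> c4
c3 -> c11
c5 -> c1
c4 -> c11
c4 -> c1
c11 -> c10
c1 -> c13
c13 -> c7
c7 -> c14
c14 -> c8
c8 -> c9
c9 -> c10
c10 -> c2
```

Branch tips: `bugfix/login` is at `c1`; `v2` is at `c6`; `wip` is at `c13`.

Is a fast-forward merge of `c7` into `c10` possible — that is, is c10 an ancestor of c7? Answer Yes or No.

Yes

A fast-forward from c10 to c7 is possible iff c10 is an ancestor of c7.
Ancestors of c7: {c10, c14, c2, c7, c8, c9}.
c10 is among them, so fast-forward is possible.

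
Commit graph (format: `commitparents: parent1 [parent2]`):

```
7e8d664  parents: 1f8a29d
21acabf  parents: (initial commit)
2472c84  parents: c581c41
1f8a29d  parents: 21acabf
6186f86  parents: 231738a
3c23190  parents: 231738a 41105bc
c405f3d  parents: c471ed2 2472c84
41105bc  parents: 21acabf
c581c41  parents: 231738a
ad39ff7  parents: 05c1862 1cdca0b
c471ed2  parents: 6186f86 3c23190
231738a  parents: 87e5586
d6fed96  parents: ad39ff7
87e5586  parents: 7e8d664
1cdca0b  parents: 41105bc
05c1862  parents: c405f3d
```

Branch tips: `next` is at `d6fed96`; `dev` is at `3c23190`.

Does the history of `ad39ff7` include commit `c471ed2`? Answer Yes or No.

Ancestors of ad39ff7 (commits reachable by following parents): {05c1862, 1cdca0b, 1f8a29d, 21acabf, 231738a, 2472c84, 3c23190, 41105bc, 6186f86, 7e8d664, 87e5586, ad39ff7, c405f3d, c471ed2, c581c41}.
c471ed2 is in that set, so it is an ancestor of ad39ff7.

Yes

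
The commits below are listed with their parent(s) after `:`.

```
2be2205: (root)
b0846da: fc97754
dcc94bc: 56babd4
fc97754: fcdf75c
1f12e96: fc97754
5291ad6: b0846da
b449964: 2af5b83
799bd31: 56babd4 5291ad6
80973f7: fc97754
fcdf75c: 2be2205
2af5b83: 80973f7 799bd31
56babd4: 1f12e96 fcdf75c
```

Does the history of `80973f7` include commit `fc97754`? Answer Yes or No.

Ancestors of 80973f7 (commits reachable by following parents): {2be2205, 80973f7, fc97754, fcdf75c}.
fc97754 is in that set, so it is an ancestor of 80973f7.

Yes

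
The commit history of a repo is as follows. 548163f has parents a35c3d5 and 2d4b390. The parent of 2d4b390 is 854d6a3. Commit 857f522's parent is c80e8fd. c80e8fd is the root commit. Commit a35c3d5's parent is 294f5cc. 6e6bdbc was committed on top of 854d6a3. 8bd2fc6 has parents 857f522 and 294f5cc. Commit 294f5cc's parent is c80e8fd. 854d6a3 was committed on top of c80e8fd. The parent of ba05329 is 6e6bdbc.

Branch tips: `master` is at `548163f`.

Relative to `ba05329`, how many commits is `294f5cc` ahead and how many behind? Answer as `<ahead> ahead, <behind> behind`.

1 ahead, 3 behind

Reachable from 294f5cc: {294f5cc, c80e8fd}.
Reachable from ba05329: {6e6bdbc, 854d6a3, ba05329, c80e8fd}.
Only in 294f5cc's history (ahead): {294f5cc} — 1.
Only in ba05329's history (behind): {6e6bdbc, 854d6a3, ba05329} — 3.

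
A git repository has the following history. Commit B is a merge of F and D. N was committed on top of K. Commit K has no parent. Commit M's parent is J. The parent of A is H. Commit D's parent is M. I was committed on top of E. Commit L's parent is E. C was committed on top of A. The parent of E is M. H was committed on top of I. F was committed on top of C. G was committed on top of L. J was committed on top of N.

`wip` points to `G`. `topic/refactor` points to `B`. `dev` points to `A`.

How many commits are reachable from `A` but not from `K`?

Reachable from A: {A, E, H, I, J, K, M, N}.
Reachable from K: {K}.
In A's history but not K's: {A, E, H, I, J, M, N} — 7 commits.

7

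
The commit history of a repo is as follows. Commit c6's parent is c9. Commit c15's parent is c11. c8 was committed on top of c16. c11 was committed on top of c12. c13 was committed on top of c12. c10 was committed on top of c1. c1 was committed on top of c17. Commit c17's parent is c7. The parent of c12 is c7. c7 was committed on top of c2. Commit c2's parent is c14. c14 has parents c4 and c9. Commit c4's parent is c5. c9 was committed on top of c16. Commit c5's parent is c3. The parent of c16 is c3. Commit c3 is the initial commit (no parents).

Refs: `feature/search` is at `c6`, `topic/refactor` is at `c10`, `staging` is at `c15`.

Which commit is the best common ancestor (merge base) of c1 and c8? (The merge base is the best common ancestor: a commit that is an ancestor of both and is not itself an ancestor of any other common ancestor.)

Ancestors of c1: {c1, c14, c16, c17, c2, c3, c4, c5, c7, c9}.
Ancestors of c8: {c16, c3, c8}.
Common ancestors: {c16, c3}.
Among these, c16 is not an ancestor of any other common ancestor — it is the merge base.

c16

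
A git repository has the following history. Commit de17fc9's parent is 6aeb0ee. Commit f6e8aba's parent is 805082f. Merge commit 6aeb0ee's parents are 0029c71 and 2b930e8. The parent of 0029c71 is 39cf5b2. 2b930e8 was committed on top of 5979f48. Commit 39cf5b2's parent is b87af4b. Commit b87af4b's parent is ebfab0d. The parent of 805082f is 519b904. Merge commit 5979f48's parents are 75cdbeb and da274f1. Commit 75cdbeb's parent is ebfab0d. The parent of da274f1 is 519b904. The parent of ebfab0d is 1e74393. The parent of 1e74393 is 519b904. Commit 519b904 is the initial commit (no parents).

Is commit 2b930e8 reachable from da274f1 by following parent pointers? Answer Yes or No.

No

Ancestors of da274f1: {519b904, da274f1}.
2b930e8 is not in that set, so it is not an ancestor of da274f1.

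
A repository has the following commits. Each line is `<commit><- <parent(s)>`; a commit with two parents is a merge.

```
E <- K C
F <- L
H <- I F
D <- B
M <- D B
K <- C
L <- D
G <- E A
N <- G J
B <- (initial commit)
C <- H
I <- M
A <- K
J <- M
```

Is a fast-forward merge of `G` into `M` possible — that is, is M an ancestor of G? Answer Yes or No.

A fast-forward from M to G is possible iff M is an ancestor of G.
Ancestors of G: {A, B, C, D, E, F, G, H, I, K, L, M}.
M is among them, so fast-forward is possible.

Yes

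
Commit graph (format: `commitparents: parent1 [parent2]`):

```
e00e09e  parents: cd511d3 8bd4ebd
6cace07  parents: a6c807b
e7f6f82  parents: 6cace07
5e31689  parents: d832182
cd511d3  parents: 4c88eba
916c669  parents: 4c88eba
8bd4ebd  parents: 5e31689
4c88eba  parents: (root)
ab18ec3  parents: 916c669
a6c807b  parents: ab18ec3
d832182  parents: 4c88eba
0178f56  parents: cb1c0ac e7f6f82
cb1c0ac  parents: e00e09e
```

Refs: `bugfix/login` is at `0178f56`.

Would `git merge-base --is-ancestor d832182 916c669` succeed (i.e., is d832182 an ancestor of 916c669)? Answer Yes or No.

No

Ancestors of 916c669: {4c88eba, 916c669}.
d832182 is not in that set, so it is not an ancestor of 916c669.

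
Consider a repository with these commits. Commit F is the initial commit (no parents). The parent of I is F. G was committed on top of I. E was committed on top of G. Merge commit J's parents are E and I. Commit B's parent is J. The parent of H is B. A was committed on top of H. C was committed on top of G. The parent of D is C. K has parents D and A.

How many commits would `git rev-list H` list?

Walking parent pointers from H: reachable set = {B, E, F, G, H, I, J}.
That is 7 commits.

7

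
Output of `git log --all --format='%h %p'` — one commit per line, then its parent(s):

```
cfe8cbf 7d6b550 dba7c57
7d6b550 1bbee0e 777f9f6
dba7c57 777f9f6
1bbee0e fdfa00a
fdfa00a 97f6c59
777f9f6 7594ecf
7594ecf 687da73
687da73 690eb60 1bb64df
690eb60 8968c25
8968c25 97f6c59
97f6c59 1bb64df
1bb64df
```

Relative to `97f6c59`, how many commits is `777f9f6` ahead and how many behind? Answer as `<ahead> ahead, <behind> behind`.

5 ahead, 0 behind

Reachable from 777f9f6: {1bb64df, 687da73, 690eb60, 7594ecf, 777f9f6, 8968c25, 97f6c59}.
Reachable from 97f6c59: {1bb64df, 97f6c59}.
Only in 777f9f6's history (ahead): {687da73, 690eb60, 7594ecf, 777f9f6, 8968c25} — 5.
Only in 97f6c59's history (behind): {} — 0.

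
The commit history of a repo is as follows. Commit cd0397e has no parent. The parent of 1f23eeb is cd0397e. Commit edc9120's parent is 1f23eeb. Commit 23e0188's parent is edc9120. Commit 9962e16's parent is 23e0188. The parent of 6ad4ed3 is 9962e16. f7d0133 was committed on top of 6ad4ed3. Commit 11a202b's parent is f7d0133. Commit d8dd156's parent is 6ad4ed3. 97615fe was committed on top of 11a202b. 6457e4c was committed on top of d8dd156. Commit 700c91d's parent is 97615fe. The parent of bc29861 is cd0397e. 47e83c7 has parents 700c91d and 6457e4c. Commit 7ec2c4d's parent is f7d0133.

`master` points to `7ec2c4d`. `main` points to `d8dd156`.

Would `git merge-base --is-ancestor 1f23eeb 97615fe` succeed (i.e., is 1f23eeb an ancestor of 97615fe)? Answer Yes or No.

Yes

Ancestors of 97615fe (commits reachable by following parents): {11a202b, 1f23eeb, 23e0188, 6ad4ed3, 97615fe, 9962e16, cd0397e, edc9120, f7d0133}.
1f23eeb is in that set, so it is an ancestor of 97615fe.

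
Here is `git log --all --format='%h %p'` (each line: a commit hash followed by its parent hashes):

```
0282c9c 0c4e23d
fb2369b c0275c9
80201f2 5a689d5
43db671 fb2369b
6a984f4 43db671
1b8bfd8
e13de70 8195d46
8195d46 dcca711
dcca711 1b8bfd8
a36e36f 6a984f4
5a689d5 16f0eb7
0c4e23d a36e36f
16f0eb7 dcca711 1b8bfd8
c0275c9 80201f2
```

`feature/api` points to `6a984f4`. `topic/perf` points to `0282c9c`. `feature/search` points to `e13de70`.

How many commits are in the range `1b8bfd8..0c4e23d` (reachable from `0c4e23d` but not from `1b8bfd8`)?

10

Reachable from 0c4e23d: {0c4e23d, 16f0eb7, 1b8bfd8, 43db671, 5a689d5, 6a984f4, 80201f2, a36e36f, c0275c9, dcca711, fb2369b}.
Reachable from 1b8bfd8: {1b8bfd8}.
In 0c4e23d's history but not 1b8bfd8's: {0c4e23d, 16f0eb7, 43db671, 5a689d5, 6a984f4, 80201f2, a36e36f, c0275c9, dcca711, fb2369b} — 10 commits.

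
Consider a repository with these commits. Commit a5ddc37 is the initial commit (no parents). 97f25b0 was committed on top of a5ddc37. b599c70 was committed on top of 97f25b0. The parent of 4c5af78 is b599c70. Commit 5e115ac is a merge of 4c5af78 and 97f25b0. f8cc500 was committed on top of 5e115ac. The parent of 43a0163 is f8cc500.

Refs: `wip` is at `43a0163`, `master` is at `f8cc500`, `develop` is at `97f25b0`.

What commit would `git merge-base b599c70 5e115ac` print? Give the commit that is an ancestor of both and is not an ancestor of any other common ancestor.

Ancestors of b599c70: {97f25b0, a5ddc37, b599c70}.
Ancestors of 5e115ac: {4c5af78, 5e115ac, 97f25b0, a5ddc37, b599c70}.
Common ancestors: {97f25b0, a5ddc37, b599c70}.
Among these, b599c70 is not an ancestor of any other common ancestor — it is the merge base.

b599c70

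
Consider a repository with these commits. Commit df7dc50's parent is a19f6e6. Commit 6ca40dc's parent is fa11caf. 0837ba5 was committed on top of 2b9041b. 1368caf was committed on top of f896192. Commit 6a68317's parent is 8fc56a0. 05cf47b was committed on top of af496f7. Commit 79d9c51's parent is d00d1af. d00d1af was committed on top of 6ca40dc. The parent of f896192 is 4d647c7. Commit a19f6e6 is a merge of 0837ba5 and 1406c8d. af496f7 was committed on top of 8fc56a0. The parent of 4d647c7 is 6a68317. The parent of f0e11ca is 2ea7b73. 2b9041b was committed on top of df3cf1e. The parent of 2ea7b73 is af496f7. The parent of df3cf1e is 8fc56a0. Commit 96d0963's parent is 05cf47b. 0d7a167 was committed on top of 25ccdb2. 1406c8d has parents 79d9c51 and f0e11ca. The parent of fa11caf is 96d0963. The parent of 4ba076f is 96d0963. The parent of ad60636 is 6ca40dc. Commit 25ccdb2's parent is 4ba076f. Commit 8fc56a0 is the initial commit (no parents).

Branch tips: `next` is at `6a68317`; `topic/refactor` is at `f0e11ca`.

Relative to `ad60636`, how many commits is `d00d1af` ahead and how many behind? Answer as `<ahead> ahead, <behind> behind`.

Reachable from d00d1af: {05cf47b, 6ca40dc, 8fc56a0, 96d0963, af496f7, d00d1af, fa11caf}.
Reachable from ad60636: {05cf47b, 6ca40dc, 8fc56a0, 96d0963, ad60636, af496f7, fa11caf}.
Only in d00d1af's history (ahead): {d00d1af} — 1.
Only in ad60636's history (behind): {ad60636} — 1.

1 ahead, 1 behind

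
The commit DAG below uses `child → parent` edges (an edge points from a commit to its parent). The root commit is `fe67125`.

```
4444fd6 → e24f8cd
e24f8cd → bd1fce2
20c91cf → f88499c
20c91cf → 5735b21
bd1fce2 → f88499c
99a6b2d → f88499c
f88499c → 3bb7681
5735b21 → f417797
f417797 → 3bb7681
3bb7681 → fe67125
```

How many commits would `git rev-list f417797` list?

Walking parent pointers from f417797: reachable set = {3bb7681, f417797, fe67125}.
That is 3 commits.

3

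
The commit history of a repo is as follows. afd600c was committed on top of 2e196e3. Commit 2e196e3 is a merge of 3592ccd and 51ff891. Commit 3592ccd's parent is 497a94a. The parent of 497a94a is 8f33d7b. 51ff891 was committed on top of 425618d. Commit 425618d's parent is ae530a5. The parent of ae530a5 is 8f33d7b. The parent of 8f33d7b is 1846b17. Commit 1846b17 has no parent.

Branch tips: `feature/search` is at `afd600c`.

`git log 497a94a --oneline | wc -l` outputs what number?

Walking parent pointers from 497a94a: reachable set = {1846b17, 497a94a, 8f33d7b}.
That is 3 commits.

3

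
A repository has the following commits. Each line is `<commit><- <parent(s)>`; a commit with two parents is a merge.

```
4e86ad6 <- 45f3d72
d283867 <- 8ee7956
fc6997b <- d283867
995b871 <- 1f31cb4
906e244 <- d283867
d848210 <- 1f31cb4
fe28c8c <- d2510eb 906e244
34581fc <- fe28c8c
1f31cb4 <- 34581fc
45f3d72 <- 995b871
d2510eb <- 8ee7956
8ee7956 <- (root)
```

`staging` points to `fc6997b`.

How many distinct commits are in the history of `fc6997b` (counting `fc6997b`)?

3

Walking parent pointers from fc6997b: reachable set = {8ee7956, d283867, fc6997b}.
That is 3 commits.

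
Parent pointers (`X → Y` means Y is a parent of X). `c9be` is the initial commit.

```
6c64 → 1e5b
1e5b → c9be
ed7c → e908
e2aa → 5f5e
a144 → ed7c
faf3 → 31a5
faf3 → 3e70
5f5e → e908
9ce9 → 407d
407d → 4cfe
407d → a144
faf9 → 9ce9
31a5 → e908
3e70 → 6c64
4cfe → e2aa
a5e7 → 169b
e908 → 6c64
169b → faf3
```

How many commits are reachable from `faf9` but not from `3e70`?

9

Reachable from faf9: {1e5b, 407d, 4cfe, 5f5e, 6c64, 9ce9, a144, c9be, e2aa, e908, ed7c, faf9}.
Reachable from 3e70: {1e5b, 3e70, 6c64, c9be}.
In faf9's history but not 3e70's: {407d, 4cfe, 5f5e, 9ce9, a144, e2aa, e908, ed7c, faf9} — 9 commits.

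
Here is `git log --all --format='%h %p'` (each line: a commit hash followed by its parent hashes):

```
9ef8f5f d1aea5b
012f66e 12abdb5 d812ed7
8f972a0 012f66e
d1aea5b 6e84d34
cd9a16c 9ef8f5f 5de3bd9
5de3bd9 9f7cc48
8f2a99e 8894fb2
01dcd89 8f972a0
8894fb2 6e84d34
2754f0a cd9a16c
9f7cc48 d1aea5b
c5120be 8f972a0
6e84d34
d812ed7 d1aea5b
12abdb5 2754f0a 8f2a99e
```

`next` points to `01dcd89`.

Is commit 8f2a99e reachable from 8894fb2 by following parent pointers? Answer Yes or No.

Ancestors of 8894fb2: {6e84d34, 8894fb2}.
8f2a99e is not in that set, so it is not an ancestor of 8894fb2.

No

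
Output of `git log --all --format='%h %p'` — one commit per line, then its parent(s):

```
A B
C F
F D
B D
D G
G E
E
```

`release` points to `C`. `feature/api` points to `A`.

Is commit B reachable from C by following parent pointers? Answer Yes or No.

Ancestors of C: {C, D, E, F, G}.
B is not in that set, so it is not an ancestor of C.

No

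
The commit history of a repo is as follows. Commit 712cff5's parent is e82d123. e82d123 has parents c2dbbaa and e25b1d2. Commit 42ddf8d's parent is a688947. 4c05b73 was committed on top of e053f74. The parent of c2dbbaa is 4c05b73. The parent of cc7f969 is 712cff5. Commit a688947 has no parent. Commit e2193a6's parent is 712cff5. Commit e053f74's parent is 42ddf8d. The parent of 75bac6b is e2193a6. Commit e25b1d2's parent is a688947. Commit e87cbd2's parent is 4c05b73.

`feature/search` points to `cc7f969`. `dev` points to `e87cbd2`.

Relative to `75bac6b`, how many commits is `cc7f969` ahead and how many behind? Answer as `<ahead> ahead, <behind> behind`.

Reachable from cc7f969: {42ddf8d, 4c05b73, 712cff5, a688947, c2dbbaa, cc7f969, e053f74, e25b1d2, e82d123}.
Reachable from 75bac6b: {42ddf8d, 4c05b73, 712cff5, 75bac6b, a688947, c2dbbaa, e053f74, e2193a6, e25b1d2, e82d123}.
Only in cc7f969's history (ahead): {cc7f969} — 1.
Only in 75bac6b's history (behind): {75bac6b, e2193a6} — 2.

1 ahead, 2 behind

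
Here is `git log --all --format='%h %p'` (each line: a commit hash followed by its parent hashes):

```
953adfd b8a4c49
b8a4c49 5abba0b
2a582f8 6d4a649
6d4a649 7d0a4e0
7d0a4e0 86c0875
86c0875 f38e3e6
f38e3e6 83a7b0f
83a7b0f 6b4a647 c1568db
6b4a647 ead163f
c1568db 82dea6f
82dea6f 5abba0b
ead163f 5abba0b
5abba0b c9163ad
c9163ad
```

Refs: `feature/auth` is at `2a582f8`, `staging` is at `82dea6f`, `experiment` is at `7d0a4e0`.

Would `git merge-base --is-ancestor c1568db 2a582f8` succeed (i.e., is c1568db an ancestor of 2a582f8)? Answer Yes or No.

Yes

Ancestors of 2a582f8 (commits reachable by following parents): {2a582f8, 5abba0b, 6b4a647, 6d4a649, 7d0a4e0, 82dea6f, 83a7b0f, 86c0875, c1568db, c9163ad, ead163f, f38e3e6}.
c1568db is in that set, so it is an ancestor of 2a582f8.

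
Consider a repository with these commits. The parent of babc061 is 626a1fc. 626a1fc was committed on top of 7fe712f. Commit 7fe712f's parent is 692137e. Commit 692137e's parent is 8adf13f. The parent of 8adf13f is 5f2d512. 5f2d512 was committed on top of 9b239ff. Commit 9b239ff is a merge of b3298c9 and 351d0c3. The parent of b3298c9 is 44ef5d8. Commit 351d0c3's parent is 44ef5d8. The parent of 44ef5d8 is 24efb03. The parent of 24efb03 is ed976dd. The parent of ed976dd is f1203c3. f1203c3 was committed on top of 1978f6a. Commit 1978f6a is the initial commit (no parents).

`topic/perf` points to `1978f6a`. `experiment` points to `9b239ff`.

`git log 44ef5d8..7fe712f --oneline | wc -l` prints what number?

Reachable from 7fe712f: {1978f6a, 24efb03, 351d0c3, 44ef5d8, 5f2d512, 692137e, 7fe712f, 8adf13f, 9b239ff, b3298c9, ed976dd, f1203c3}.
Reachable from 44ef5d8: {1978f6a, 24efb03, 44ef5d8, ed976dd, f1203c3}.
In 7fe712f's history but not 44ef5d8's: {351d0c3, 5f2d512, 692137e, 7fe712f, 8adf13f, 9b239ff, b3298c9} — 7 commits.

7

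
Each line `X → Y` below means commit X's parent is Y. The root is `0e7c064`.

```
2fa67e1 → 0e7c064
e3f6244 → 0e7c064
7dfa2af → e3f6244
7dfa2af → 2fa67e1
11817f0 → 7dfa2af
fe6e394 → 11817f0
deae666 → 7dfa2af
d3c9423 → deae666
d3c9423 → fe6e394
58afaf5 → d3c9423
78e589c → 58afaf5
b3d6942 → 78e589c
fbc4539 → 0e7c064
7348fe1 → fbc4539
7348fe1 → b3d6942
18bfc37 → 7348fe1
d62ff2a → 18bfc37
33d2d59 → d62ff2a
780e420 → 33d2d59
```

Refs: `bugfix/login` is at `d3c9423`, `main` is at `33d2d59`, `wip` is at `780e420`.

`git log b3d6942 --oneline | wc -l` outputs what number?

11

Walking parent pointers from b3d6942: reachable set = {0e7c064, 11817f0, 2fa67e1, 58afaf5, 78e589c, 7dfa2af, b3d6942, d3c9423, deae666, e3f6244, fe6e394}.
That is 11 commits.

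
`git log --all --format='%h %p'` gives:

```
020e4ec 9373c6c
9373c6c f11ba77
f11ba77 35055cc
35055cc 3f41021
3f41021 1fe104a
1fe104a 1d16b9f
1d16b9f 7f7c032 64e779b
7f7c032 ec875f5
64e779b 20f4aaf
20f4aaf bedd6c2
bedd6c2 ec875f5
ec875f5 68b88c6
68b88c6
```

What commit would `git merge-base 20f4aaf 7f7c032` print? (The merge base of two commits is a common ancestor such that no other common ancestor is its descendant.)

ec875f5

Ancestors of 20f4aaf: {20f4aaf, 68b88c6, bedd6c2, ec875f5}.
Ancestors of 7f7c032: {68b88c6, 7f7c032, ec875f5}.
Common ancestors: {68b88c6, ec875f5}.
Among these, ec875f5 is not an ancestor of any other common ancestor — it is the merge base.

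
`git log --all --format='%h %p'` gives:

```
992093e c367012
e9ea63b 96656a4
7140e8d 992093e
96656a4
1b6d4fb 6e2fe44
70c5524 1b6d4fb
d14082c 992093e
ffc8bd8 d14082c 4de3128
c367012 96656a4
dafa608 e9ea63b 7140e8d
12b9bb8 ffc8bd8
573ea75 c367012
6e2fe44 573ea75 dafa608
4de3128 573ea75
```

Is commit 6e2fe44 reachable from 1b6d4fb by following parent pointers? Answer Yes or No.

Ancestors of 1b6d4fb (commits reachable by following parents): {1b6d4fb, 573ea75, 6e2fe44, 7140e8d, 96656a4, 992093e, c367012, dafa608, e9ea63b}.
6e2fe44 is in that set, so it is an ancestor of 1b6d4fb.

Yes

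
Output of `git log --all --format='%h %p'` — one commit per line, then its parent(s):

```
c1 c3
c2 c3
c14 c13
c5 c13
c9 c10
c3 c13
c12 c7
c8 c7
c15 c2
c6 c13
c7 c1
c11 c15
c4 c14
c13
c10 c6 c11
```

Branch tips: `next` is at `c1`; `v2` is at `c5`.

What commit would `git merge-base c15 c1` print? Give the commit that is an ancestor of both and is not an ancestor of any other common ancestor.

Ancestors of c15: {c13, c15, c2, c3}.
Ancestors of c1: {c1, c13, c3}.
Common ancestors: {c13, c3}.
Among these, c3 is not an ancestor of any other common ancestor — it is the merge base.

c3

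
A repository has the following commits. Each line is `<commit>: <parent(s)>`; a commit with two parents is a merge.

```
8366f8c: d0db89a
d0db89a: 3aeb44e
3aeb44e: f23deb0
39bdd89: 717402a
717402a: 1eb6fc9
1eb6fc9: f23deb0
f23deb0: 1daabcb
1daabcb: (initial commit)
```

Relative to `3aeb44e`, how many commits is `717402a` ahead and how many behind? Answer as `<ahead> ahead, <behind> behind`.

2 ahead, 1 behind

Reachable from 717402a: {1daabcb, 1eb6fc9, 717402a, f23deb0}.
Reachable from 3aeb44e: {1daabcb, 3aeb44e, f23deb0}.
Only in 717402a's history (ahead): {1eb6fc9, 717402a} — 2.
Only in 3aeb44e's history (behind): {3aeb44e} — 1.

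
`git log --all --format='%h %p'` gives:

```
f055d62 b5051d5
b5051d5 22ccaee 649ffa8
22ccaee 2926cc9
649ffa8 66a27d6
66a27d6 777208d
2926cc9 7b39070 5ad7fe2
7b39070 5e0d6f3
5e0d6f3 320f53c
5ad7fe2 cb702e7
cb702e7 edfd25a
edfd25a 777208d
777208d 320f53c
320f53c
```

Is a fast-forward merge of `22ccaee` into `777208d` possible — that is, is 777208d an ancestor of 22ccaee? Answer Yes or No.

A fast-forward from 777208d to 22ccaee is possible iff 777208d is an ancestor of 22ccaee.
Ancestors of 22ccaee: {22ccaee, 2926cc9, 320f53c, 5ad7fe2, 5e0d6f3, 777208d, 7b39070, cb702e7, edfd25a}.
777208d is among them, so fast-forward is possible.

Yes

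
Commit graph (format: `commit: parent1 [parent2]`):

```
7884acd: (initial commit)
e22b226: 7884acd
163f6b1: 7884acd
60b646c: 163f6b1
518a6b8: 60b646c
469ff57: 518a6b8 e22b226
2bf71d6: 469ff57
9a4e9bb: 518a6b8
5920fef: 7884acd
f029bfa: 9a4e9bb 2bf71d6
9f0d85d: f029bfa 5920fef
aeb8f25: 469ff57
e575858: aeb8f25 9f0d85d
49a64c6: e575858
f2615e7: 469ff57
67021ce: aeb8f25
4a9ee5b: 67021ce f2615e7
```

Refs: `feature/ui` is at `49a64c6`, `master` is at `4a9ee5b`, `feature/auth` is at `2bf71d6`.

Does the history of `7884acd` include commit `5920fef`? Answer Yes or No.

Ancestors of 7884acd: {7884acd}.
5920fef is not in that set, so it is not an ancestor of 7884acd.

No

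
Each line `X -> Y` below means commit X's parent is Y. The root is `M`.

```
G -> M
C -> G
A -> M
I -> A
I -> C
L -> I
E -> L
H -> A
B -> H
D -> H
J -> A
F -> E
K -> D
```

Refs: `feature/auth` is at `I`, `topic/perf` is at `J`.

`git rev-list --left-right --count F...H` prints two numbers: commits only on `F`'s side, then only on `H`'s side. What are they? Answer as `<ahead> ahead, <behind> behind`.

Reachable from F: {A, C, E, F, G, I, L, M}.
Reachable from H: {A, H, M}.
Only in F's history (ahead): {C, E, F, G, I, L} — 6.
Only in H's history (behind): {H} — 1.

6 ahead, 1 behind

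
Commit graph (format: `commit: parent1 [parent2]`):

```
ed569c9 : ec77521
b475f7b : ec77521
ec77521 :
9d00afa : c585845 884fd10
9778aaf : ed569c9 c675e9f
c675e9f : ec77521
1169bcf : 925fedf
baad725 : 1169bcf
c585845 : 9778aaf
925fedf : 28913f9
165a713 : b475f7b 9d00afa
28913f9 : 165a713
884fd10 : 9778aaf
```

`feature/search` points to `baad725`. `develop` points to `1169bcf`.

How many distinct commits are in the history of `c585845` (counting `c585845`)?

Walking parent pointers from c585845: reachable set = {9778aaf, c585845, c675e9f, ec77521, ed569c9}.
That is 5 commits.

5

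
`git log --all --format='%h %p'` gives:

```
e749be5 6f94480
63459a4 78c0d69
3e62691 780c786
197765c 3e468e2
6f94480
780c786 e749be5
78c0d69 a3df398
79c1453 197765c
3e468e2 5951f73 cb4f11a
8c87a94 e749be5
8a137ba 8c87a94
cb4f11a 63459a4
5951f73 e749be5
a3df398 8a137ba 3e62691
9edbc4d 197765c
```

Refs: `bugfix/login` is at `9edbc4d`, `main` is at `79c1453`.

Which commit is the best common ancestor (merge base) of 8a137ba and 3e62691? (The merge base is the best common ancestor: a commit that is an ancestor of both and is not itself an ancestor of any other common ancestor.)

Ancestors of 8a137ba: {6f94480, 8a137ba, 8c87a94, e749be5}.
Ancestors of 3e62691: {3e62691, 6f94480, 780c786, e749be5}.
Common ancestors: {6f94480, e749be5}.
Among these, e749be5 is not an ancestor of any other common ancestor — it is the merge base.

e749be5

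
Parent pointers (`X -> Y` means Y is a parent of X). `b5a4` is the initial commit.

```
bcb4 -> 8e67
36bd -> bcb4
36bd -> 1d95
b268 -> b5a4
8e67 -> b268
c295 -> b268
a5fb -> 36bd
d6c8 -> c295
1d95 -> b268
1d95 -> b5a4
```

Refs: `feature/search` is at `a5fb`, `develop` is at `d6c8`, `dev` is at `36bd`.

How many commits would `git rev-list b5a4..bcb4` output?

3

Reachable from bcb4: {8e67, b268, b5a4, bcb4}.
Reachable from b5a4: {b5a4}.
In bcb4's history but not b5a4's: {8e67, b268, bcb4} — 3 commits.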